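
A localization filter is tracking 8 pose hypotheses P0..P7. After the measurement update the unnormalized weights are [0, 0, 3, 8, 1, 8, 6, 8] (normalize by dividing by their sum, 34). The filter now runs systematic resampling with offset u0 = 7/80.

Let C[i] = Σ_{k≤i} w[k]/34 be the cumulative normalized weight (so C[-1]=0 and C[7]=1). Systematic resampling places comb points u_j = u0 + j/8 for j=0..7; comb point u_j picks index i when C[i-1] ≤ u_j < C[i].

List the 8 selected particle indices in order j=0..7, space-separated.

C = [0, 0, 3/34, 11/34, 6/17, 10/17, 13/17, 1]
j=0: u_0=7/80 ∈ [0, 3/34) → index 2
j=1: u_1=17/80 ∈ [3/34, 11/34) → index 3
j=2: u_2=27/80 ∈ [11/34, 6/17) → index 4
j=3: u_3=37/80 ∈ [6/17, 10/17) → index 5
j=4: u_4=47/80 ∈ [6/17, 10/17) → index 5
j=5: u_5=57/80 ∈ [10/17, 13/17) → index 6
j=6: u_6=67/80 ∈ [13/17, 1) → index 7
j=7: u_7=77/80 ∈ [13/17, 1) → index 7

2 3 4 5 5 6 7 7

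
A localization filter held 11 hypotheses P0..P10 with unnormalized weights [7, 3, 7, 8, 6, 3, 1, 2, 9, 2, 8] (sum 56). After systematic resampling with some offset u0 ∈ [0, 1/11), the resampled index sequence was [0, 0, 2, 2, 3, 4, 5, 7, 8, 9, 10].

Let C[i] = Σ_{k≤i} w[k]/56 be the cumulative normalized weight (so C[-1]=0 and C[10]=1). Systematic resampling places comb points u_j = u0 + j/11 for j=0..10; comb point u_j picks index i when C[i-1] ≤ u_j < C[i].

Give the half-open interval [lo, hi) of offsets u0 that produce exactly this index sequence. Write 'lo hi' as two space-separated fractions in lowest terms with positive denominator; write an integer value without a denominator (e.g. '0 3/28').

C = [1/8, 5/28, 17/56, 25/56, 31/56, 17/28, 5/8, 37/56, 23/28, 6/7, 1]
j=0 picked index 0: u0 ∈ [0, 1/8)
j=1 picked index 0: u0 ∈ [-1/11, 3/88)
j=2 picked index 2: u0 ∈ [-1/308, 75/616)
j=3 picked index 2: u0 ∈ [-29/308, 19/616)
j=4 picked index 3: u0 ∈ [-37/616, 51/616)
j=5 picked index 4: u0 ∈ [-5/616, 61/616)
j=6 picked index 5: u0 ∈ [5/616, 19/308)
j=7 picked index 7: u0 ∈ [-1/88, 15/616)
j=8 picked index 8: u0 ∈ [-41/616, 29/308)
j=9 picked index 9: u0 ∈ [1/308, 3/77)
j=10 picked index 10: u0 ∈ [-4/77, 1/11)
intersection: [5/616, 15/616)

5/616 15/616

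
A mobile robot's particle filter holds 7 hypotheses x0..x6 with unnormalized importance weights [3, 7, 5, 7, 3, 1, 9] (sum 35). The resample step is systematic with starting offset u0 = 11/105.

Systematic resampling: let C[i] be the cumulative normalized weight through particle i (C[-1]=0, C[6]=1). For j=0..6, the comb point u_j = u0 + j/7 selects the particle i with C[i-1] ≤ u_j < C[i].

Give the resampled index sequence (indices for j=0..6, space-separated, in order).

1 1 2 3 4 6 6

C = [3/35, 2/7, 3/7, 22/35, 5/7, 26/35, 1]
j=0: u_0=11/105 ∈ [3/35, 2/7) → index 1
j=1: u_1=26/105 ∈ [3/35, 2/7) → index 1
j=2: u_2=41/105 ∈ [2/7, 3/7) → index 2
j=3: u_3=8/15 ∈ [3/7, 22/35) → index 3
j=4: u_4=71/105 ∈ [22/35, 5/7) → index 4
j=5: u_5=86/105 ∈ [26/35, 1) → index 6
j=6: u_6=101/105 ∈ [26/35, 1) → index 6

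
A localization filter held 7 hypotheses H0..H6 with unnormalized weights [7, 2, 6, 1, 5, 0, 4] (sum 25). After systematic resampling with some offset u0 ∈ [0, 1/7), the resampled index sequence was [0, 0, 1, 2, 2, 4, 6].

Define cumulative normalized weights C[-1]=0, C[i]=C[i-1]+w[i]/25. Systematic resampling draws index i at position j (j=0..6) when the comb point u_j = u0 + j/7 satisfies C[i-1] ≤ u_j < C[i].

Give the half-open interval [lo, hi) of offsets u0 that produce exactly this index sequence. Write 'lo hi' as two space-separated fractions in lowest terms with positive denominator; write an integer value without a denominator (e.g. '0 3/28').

0 1/35

C = [7/25, 9/25, 3/5, 16/25, 21/25, 21/25, 1]
j=0 picked index 0: u0 ∈ [0, 7/25)
j=1 picked index 0: u0 ∈ [-1/7, 24/175)
j=2 picked index 1: u0 ∈ [-1/175, 13/175)
j=3 picked index 2: u0 ∈ [-12/175, 6/35)
j=4 picked index 2: u0 ∈ [-37/175, 1/35)
j=5 picked index 4: u0 ∈ [-13/175, 22/175)
j=6 picked index 6: u0 ∈ [-3/175, 1/7)
intersection: [0, 1/35)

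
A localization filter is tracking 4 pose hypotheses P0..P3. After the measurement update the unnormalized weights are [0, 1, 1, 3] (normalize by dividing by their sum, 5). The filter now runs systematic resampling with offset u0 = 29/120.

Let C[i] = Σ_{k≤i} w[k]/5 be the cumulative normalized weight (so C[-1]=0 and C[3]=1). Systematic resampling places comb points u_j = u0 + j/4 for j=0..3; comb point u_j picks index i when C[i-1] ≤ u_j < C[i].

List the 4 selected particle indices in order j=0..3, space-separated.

C = [0, 1/5, 2/5, 1]
j=0: u_0=29/120 ∈ [1/5, 2/5) → index 2
j=1: u_1=59/120 ∈ [2/5, 1) → index 3
j=2: u_2=89/120 ∈ [2/5, 1) → index 3
j=3: u_3=119/120 ∈ [2/5, 1) → index 3

2 3 3 3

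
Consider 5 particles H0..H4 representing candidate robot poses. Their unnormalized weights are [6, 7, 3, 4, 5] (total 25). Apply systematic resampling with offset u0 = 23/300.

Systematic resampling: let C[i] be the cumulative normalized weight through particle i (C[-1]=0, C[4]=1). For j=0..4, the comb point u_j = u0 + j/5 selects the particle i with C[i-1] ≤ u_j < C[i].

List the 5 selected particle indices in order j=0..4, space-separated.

0 1 1 3 4

C = [6/25, 13/25, 16/25, 4/5, 1]
j=0: u_0=23/300 ∈ [0, 6/25) → index 0
j=1: u_1=83/300 ∈ [6/25, 13/25) → index 1
j=2: u_2=143/300 ∈ [6/25, 13/25) → index 1
j=3: u_3=203/300 ∈ [16/25, 4/5) → index 3
j=4: u_4=263/300 ∈ [4/5, 1) → index 4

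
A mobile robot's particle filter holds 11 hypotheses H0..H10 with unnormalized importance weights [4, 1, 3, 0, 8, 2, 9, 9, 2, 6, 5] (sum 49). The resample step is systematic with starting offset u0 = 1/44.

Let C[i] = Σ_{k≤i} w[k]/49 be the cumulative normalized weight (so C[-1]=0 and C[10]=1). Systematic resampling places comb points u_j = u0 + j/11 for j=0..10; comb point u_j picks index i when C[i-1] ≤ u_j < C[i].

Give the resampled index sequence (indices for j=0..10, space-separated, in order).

0 2 4 4 6 6 7 7 8 9 10

C = [4/49, 5/49, 8/49, 8/49, 16/49, 18/49, 27/49, 36/49, 38/49, 44/49, 1]
j=0: u_0=1/44 ∈ [0, 4/49) → index 0
j=1: u_1=5/44 ∈ [5/49, 8/49) → index 2
j=2: u_2=9/44 ∈ [8/49, 16/49) → index 4
j=3: u_3=13/44 ∈ [8/49, 16/49) → index 4
j=4: u_4=17/44 ∈ [18/49, 27/49) → index 6
j=5: u_5=21/44 ∈ [18/49, 27/49) → index 6
j=6: u_6=25/44 ∈ [27/49, 36/49) → index 7
j=7: u_7=29/44 ∈ [27/49, 36/49) → index 7
j=8: u_8=3/4 ∈ [36/49, 38/49) → index 8
j=9: u_9=37/44 ∈ [38/49, 44/49) → index 9
j=10: u_10=41/44 ∈ [44/49, 1) → index 10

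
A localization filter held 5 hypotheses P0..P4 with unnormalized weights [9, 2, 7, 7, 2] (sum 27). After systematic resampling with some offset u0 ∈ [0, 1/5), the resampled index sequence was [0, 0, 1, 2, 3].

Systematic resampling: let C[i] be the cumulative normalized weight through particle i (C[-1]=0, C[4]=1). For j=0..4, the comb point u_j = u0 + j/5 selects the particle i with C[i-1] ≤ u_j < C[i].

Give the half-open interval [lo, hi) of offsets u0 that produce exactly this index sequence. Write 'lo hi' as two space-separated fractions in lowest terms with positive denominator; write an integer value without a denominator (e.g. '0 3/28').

C = [1/3, 11/27, 2/3, 25/27, 1]
j=0 picked index 0: u0 ∈ [0, 1/3)
j=1 picked index 0: u0 ∈ [-1/5, 2/15)
j=2 picked index 1: u0 ∈ [-1/15, 1/135)
j=3 picked index 2: u0 ∈ [-26/135, 1/15)
j=4 picked index 3: u0 ∈ [-2/15, 17/135)
intersection: [0, 1/135)

0 1/135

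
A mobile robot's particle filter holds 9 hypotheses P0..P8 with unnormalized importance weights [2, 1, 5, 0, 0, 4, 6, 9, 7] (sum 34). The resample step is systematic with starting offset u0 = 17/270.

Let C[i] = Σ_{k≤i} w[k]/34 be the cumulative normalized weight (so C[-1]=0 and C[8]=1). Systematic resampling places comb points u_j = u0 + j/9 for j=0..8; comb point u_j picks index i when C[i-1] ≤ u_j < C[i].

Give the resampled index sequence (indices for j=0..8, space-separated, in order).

1 2 5 6 6 7 7 8 8

C = [1/17, 3/34, 4/17, 4/17, 4/17, 6/17, 9/17, 27/34, 1]
j=0: u_0=17/270 ∈ [1/17, 3/34) → index 1
j=1: u_1=47/270 ∈ [3/34, 4/17) → index 2
j=2: u_2=77/270 ∈ [4/17, 6/17) → index 5
j=3: u_3=107/270 ∈ [6/17, 9/17) → index 6
j=4: u_4=137/270 ∈ [6/17, 9/17) → index 6
j=5: u_5=167/270 ∈ [9/17, 27/34) → index 7
j=6: u_6=197/270 ∈ [9/17, 27/34) → index 7
j=7: u_7=227/270 ∈ [27/34, 1) → index 8
j=8: u_8=257/270 ∈ [27/34, 1) → index 8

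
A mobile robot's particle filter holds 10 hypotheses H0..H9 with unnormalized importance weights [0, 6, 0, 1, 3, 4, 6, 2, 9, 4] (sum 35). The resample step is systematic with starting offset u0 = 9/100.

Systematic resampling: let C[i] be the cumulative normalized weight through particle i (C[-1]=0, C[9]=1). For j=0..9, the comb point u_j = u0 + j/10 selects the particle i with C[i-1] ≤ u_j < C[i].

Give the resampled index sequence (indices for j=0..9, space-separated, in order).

C = [0, 6/35, 6/35, 1/5, 2/7, 2/5, 4/7, 22/35, 31/35, 1]
j=0: u_0=9/100 ∈ [0, 6/35) → index 1
j=1: u_1=19/100 ∈ [6/35, 1/5) → index 3
j=2: u_2=29/100 ∈ [2/7, 2/5) → index 5
j=3: u_3=39/100 ∈ [2/7, 2/5) → index 5
j=4: u_4=49/100 ∈ [2/5, 4/7) → index 6
j=5: u_5=59/100 ∈ [4/7, 22/35) → index 7
j=6: u_6=69/100 ∈ [22/35, 31/35) → index 8
j=7: u_7=79/100 ∈ [22/35, 31/35) → index 8
j=8: u_8=89/100 ∈ [31/35, 1) → index 9
j=9: u_9=99/100 ∈ [31/35, 1) → index 9

1 3 5 5 6 7 8 8 9 9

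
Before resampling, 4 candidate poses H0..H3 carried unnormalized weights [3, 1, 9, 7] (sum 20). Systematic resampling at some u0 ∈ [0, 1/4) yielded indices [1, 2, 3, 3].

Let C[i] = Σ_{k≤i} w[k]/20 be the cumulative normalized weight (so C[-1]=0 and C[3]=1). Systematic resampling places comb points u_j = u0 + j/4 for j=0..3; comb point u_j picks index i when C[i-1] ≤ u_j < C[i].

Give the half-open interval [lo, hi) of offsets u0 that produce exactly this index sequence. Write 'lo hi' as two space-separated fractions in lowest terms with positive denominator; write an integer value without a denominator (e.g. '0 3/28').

3/20 1/5

C = [3/20, 1/5, 13/20, 1]
j=0 picked index 1: u0 ∈ [3/20, 1/5)
j=1 picked index 2: u0 ∈ [-1/20, 2/5)
j=2 picked index 3: u0 ∈ [3/20, 1/2)
j=3 picked index 3: u0 ∈ [-1/10, 1/4)
intersection: [3/20, 1/5)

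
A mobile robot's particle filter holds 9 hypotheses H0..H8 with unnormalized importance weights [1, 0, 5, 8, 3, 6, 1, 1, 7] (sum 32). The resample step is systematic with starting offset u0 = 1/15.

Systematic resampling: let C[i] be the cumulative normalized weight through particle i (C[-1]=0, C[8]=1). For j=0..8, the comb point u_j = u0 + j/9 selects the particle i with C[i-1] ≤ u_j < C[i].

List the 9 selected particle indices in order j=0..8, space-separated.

2 2 3 3 4 5 6 8 8

C = [1/32, 1/32, 3/16, 7/16, 17/32, 23/32, 3/4, 25/32, 1]
j=0: u_0=1/15 ∈ [1/32, 3/16) → index 2
j=1: u_1=8/45 ∈ [1/32, 3/16) → index 2
j=2: u_2=13/45 ∈ [3/16, 7/16) → index 3
j=3: u_3=2/5 ∈ [3/16, 7/16) → index 3
j=4: u_4=23/45 ∈ [7/16, 17/32) → index 4
j=5: u_5=28/45 ∈ [17/32, 23/32) → index 5
j=6: u_6=11/15 ∈ [23/32, 3/4) → index 6
j=7: u_7=38/45 ∈ [25/32, 1) → index 8
j=8: u_8=43/45 ∈ [25/32, 1) → index 8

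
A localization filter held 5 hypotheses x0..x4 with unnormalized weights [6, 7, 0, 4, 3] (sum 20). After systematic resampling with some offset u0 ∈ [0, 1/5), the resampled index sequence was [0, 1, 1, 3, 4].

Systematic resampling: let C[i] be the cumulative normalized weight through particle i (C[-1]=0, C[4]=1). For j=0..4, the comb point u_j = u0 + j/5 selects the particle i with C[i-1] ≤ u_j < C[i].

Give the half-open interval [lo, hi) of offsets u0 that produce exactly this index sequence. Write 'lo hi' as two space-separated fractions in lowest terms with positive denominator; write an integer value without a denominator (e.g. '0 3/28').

C = [3/10, 13/20, 13/20, 17/20, 1]
j=0 picked index 0: u0 ∈ [0, 3/10)
j=1 picked index 1: u0 ∈ [1/10, 9/20)
j=2 picked index 1: u0 ∈ [-1/10, 1/4)
j=3 picked index 3: u0 ∈ [1/20, 1/4)
j=4 picked index 4: u0 ∈ [1/20, 1/5)
intersection: [1/10, 1/5)

1/10 1/5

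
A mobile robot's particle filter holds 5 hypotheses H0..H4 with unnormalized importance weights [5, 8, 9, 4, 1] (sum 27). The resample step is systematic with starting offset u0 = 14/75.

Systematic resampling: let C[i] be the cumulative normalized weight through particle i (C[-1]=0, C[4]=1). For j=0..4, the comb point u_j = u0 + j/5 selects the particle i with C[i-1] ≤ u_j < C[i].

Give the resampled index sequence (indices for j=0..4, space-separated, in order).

1 1 2 2 4

C = [5/27, 13/27, 22/27, 26/27, 1]
j=0: u_0=14/75 ∈ [5/27, 13/27) → index 1
j=1: u_1=29/75 ∈ [5/27, 13/27) → index 1
j=2: u_2=44/75 ∈ [13/27, 22/27) → index 2
j=3: u_3=59/75 ∈ [13/27, 22/27) → index 2
j=4: u_4=74/75 ∈ [26/27, 1) → index 4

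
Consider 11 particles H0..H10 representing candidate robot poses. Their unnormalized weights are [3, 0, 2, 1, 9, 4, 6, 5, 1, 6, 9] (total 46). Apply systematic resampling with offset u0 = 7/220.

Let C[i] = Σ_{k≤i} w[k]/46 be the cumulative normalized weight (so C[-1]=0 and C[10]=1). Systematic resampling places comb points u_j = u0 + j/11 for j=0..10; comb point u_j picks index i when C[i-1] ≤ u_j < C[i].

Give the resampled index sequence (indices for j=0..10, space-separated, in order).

0 3 4 4 5 6 7 8 9 10 10

C = [3/46, 3/46, 5/46, 3/23, 15/46, 19/46, 25/46, 15/23, 31/46, 37/46, 1]
j=0: u_0=7/220 ∈ [0, 3/46) → index 0
j=1: u_1=27/220 ∈ [5/46, 3/23) → index 3
j=2: u_2=47/220 ∈ [3/23, 15/46) → index 4
j=3: u_3=67/220 ∈ [3/23, 15/46) → index 4
j=4: u_4=87/220 ∈ [15/46, 19/46) → index 5
j=5: u_5=107/220 ∈ [19/46, 25/46) → index 6
j=6: u_6=127/220 ∈ [25/46, 15/23) → index 7
j=7: u_7=147/220 ∈ [15/23, 31/46) → index 8
j=8: u_8=167/220 ∈ [31/46, 37/46) → index 9
j=9: u_9=17/20 ∈ [37/46, 1) → index 10
j=10: u_10=207/220 ∈ [37/46, 1) → index 10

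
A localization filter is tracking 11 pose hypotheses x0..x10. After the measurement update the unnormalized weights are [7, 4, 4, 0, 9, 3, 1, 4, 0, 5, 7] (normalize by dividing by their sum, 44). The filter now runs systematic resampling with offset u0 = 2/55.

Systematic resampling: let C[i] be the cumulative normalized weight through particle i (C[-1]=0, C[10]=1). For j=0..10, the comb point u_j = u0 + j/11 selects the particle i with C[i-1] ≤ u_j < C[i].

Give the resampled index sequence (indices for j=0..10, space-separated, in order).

C = [7/44, 1/4, 15/44, 15/44, 6/11, 27/44, 7/11, 8/11, 8/11, 37/44, 1]
j=0: u_0=2/55 ∈ [0, 7/44) → index 0
j=1: u_1=7/55 ∈ [0, 7/44) → index 0
j=2: u_2=12/55 ∈ [7/44, 1/4) → index 1
j=3: u_3=17/55 ∈ [1/4, 15/44) → index 2
j=4: u_4=2/5 ∈ [15/44, 6/11) → index 4
j=5: u_5=27/55 ∈ [15/44, 6/11) → index 4
j=6: u_6=32/55 ∈ [6/11, 27/44) → index 5
j=7: u_7=37/55 ∈ [7/11, 8/11) → index 7
j=8: u_8=42/55 ∈ [8/11, 37/44) → index 9
j=9: u_9=47/55 ∈ [37/44, 1) → index 10
j=10: u_10=52/55 ∈ [37/44, 1) → index 10

0 0 1 2 4 4 5 7 9 10 10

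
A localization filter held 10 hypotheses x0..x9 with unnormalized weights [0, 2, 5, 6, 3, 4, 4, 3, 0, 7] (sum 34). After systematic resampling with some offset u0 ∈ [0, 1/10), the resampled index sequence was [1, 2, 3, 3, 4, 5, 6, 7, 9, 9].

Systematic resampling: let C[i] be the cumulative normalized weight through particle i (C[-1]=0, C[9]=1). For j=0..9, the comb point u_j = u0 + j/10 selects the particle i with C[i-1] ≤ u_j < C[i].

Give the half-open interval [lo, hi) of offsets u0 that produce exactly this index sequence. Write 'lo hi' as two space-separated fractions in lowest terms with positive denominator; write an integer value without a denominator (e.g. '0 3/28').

C = [0, 1/17, 7/34, 13/34, 8/17, 10/17, 12/17, 27/34, 27/34, 1]
j=0 picked index 1: u0 ∈ [0, 1/17)
j=1 picked index 2: u0 ∈ [-7/170, 9/85)
j=2 picked index 3: u0 ∈ [1/170, 31/170)
j=3 picked index 3: u0 ∈ [-8/85, 7/85)
j=4 picked index 4: u0 ∈ [-3/170, 6/85)
j=5 picked index 5: u0 ∈ [-1/34, 3/34)
j=6 picked index 6: u0 ∈ [-1/85, 9/85)
j=7 picked index 7: u0 ∈ [1/170, 8/85)
j=8 picked index 9: u0 ∈ [-1/170, 1/5)
j=9 picked index 9: u0 ∈ [-9/85, 1/10)
intersection: [1/170, 1/17)

1/170 1/17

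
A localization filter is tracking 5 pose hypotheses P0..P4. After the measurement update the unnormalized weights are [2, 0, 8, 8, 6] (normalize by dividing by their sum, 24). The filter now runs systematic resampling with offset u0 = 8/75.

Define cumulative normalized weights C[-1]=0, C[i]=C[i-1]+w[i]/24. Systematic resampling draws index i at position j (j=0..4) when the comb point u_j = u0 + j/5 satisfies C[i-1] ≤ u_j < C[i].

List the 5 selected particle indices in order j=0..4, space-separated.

C = [1/12, 1/12, 5/12, 3/4, 1]
j=0: u_0=8/75 ∈ [1/12, 5/12) → index 2
j=1: u_1=23/75 ∈ [1/12, 5/12) → index 2
j=2: u_2=38/75 ∈ [5/12, 3/4) → index 3
j=3: u_3=53/75 ∈ [5/12, 3/4) → index 3
j=4: u_4=68/75 ∈ [3/4, 1) → index 4

2 2 3 3 4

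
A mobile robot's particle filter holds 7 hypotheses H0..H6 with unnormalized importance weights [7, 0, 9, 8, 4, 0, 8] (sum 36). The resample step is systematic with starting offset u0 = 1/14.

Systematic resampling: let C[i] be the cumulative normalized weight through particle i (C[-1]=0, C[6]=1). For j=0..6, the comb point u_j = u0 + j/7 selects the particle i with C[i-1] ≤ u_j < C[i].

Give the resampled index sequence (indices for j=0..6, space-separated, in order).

C = [7/36, 7/36, 4/9, 2/3, 7/9, 7/9, 1]
j=0: u_0=1/14 ∈ [0, 7/36) → index 0
j=1: u_1=3/14 ∈ [7/36, 4/9) → index 2
j=2: u_2=5/14 ∈ [7/36, 4/9) → index 2
j=3: u_3=1/2 ∈ [4/9, 2/3) → index 3
j=4: u_4=9/14 ∈ [4/9, 2/3) → index 3
j=5: u_5=11/14 ∈ [7/9, 1) → index 6
j=6: u_6=13/14 ∈ [7/9, 1) → index 6

0 2 2 3 3 6 6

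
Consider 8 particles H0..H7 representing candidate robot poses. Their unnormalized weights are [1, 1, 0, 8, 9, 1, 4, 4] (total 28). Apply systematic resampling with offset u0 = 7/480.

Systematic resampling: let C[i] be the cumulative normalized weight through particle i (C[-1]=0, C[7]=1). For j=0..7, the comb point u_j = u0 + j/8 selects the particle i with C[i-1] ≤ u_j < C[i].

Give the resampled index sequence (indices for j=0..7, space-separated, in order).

C = [1/28, 1/14, 1/14, 5/14, 19/28, 5/7, 6/7, 1]
j=0: u_0=7/480 ∈ [0, 1/28) → index 0
j=1: u_1=67/480 ∈ [1/14, 5/14) → index 3
j=2: u_2=127/480 ∈ [1/14, 5/14) → index 3
j=3: u_3=187/480 ∈ [5/14, 19/28) → index 4
j=4: u_4=247/480 ∈ [5/14, 19/28) → index 4
j=5: u_5=307/480 ∈ [5/14, 19/28) → index 4
j=6: u_6=367/480 ∈ [5/7, 6/7) → index 6
j=7: u_7=427/480 ∈ [6/7, 1) → index 7

0 3 3 4 4 4 6 7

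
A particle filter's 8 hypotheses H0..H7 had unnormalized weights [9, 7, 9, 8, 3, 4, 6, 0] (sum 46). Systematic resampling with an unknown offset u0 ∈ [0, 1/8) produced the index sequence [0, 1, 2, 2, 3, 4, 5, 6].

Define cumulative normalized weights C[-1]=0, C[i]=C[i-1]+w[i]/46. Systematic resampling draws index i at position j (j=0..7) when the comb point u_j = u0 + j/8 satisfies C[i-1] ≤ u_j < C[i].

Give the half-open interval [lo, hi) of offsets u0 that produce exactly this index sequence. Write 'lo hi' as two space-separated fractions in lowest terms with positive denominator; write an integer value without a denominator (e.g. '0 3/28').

C = [9/46, 8/23, 25/46, 33/46, 18/23, 20/23, 1, 1]
j=0 picked index 0: u0 ∈ [0, 9/46)
j=1 picked index 1: u0 ∈ [13/184, 41/184)
j=2 picked index 2: u0 ∈ [9/92, 27/92)
j=3 picked index 2: u0 ∈ [-5/184, 31/184)
j=4 picked index 3: u0 ∈ [1/23, 5/23)
j=5 picked index 4: u0 ∈ [17/184, 29/184)
j=6 picked index 5: u0 ∈ [3/92, 11/92)
j=7 picked index 6: u0 ∈ [-1/184, 1/8)
intersection: [9/92, 11/92)

9/92 11/92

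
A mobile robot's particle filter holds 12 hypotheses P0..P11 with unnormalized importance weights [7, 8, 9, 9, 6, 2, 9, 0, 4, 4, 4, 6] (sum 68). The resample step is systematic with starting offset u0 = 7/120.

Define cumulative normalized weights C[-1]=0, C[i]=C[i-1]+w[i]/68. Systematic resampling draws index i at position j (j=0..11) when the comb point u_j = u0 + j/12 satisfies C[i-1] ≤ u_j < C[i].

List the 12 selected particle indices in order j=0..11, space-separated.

0 1 2 2 3 3 4 6 6 9 10 11

C = [7/68, 15/68, 6/17, 33/68, 39/68, 41/68, 25/34, 25/34, 27/34, 29/34, 31/34, 1]
j=0: u_0=7/120 ∈ [0, 7/68) → index 0
j=1: u_1=17/120 ∈ [7/68, 15/68) → index 1
j=2: u_2=9/40 ∈ [15/68, 6/17) → index 2
j=3: u_3=37/120 ∈ [15/68, 6/17) → index 2
j=4: u_4=47/120 ∈ [6/17, 33/68) → index 3
j=5: u_5=19/40 ∈ [6/17, 33/68) → index 3
j=6: u_6=67/120 ∈ [33/68, 39/68) → index 4
j=7: u_7=77/120 ∈ [41/68, 25/34) → index 6
j=8: u_8=29/40 ∈ [41/68, 25/34) → index 6
j=9: u_9=97/120 ∈ [27/34, 29/34) → index 9
j=10: u_10=107/120 ∈ [29/34, 31/34) → index 10
j=11: u_11=39/40 ∈ [31/34, 1) → index 11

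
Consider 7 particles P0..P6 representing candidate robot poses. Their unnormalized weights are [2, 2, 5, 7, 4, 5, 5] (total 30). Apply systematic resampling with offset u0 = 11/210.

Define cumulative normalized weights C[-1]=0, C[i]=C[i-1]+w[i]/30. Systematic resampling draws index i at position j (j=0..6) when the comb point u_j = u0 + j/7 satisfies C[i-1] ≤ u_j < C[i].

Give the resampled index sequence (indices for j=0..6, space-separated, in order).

C = [1/15, 2/15, 3/10, 8/15, 2/3, 5/6, 1]
j=0: u_0=11/210 ∈ [0, 1/15) → index 0
j=1: u_1=41/210 ∈ [2/15, 3/10) → index 2
j=2: u_2=71/210 ∈ [3/10, 8/15) → index 3
j=3: u_3=101/210 ∈ [3/10, 8/15) → index 3
j=4: u_4=131/210 ∈ [8/15, 2/3) → index 4
j=5: u_5=23/30 ∈ [2/3, 5/6) → index 5
j=6: u_6=191/210 ∈ [5/6, 1) → index 6

0 2 3 3 4 5 6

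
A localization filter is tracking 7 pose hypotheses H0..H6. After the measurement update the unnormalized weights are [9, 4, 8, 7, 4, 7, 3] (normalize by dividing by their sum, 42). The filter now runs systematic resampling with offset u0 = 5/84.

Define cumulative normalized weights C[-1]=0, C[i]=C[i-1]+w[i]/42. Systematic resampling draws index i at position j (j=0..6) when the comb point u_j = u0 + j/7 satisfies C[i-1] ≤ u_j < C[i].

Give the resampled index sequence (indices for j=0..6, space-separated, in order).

C = [3/14, 13/42, 1/2, 2/3, 16/21, 13/14, 1]
j=0: u_0=5/84 ∈ [0, 3/14) → index 0
j=1: u_1=17/84 ∈ [0, 3/14) → index 0
j=2: u_2=29/84 ∈ [13/42, 1/2) → index 2
j=3: u_3=41/84 ∈ [13/42, 1/2) → index 2
j=4: u_4=53/84 ∈ [1/2, 2/3) → index 3
j=5: u_5=65/84 ∈ [16/21, 13/14) → index 5
j=6: u_6=11/12 ∈ [16/21, 13/14) → index 5

0 0 2 2 3 5 5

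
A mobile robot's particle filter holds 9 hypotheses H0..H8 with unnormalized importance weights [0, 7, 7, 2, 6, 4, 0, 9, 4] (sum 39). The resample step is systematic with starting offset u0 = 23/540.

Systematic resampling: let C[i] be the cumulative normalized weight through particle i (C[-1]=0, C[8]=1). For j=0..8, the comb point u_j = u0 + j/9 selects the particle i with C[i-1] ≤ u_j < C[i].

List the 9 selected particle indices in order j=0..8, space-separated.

1 1 2 3 4 5 7 7 8

C = [0, 7/39, 14/39, 16/39, 22/39, 2/3, 2/3, 35/39, 1]
j=0: u_0=23/540 ∈ [0, 7/39) → index 1
j=1: u_1=83/540 ∈ [0, 7/39) → index 1
j=2: u_2=143/540 ∈ [7/39, 14/39) → index 2
j=3: u_3=203/540 ∈ [14/39, 16/39) → index 3
j=4: u_4=263/540 ∈ [16/39, 22/39) → index 4
j=5: u_5=323/540 ∈ [22/39, 2/3) → index 5
j=6: u_6=383/540 ∈ [2/3, 35/39) → index 7
j=7: u_7=443/540 ∈ [2/3, 35/39) → index 7
j=8: u_8=503/540 ∈ [35/39, 1) → index 8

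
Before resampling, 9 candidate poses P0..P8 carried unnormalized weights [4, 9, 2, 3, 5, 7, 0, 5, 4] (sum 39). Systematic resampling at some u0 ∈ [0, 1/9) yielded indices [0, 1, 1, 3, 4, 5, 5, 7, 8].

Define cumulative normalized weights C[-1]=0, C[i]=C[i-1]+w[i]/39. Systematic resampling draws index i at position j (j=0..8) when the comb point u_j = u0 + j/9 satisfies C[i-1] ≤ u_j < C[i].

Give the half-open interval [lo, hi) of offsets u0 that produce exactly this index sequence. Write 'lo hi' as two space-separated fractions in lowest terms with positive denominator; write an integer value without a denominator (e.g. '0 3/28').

C = [4/39, 1/3, 5/13, 6/13, 23/39, 10/13, 10/13, 35/39, 1]
j=0 picked index 0: u0 ∈ [0, 4/39)
j=1 picked index 1: u0 ∈ [-1/117, 2/9)
j=2 picked index 1: u0 ∈ [-14/117, 1/9)
j=3 picked index 3: u0 ∈ [2/39, 5/39)
j=4 picked index 4: u0 ∈ [2/117, 17/117)
j=5 picked index 5: u0 ∈ [4/117, 25/117)
j=6 picked index 5: u0 ∈ [-1/13, 4/39)
j=7 picked index 7: u0 ∈ [-1/117, 14/117)
j=8 picked index 8: u0 ∈ [1/117, 1/9)
intersection: [2/39, 4/39)

2/39 4/39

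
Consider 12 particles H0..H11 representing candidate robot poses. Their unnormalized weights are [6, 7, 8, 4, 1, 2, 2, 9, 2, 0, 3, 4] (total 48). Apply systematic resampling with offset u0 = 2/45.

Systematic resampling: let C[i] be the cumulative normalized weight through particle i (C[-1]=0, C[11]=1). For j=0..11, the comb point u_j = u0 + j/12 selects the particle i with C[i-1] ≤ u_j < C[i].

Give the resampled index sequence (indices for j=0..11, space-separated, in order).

0 1 1 2 2 3 5 7 7 7 10 11

C = [1/8, 13/48, 7/16, 25/48, 13/24, 7/12, 5/8, 13/16, 41/48, 41/48, 11/12, 1]
j=0: u_0=2/45 ∈ [0, 1/8) → index 0
j=1: u_1=23/180 ∈ [1/8, 13/48) → index 1
j=2: u_2=19/90 ∈ [1/8, 13/48) → index 1
j=3: u_3=53/180 ∈ [13/48, 7/16) → index 2
j=4: u_4=17/45 ∈ [13/48, 7/16) → index 2
j=5: u_5=83/180 ∈ [7/16, 25/48) → index 3
j=6: u_6=49/90 ∈ [13/24, 7/12) → index 5
j=7: u_7=113/180 ∈ [5/8, 13/16) → index 7
j=8: u_8=32/45 ∈ [5/8, 13/16) → index 7
j=9: u_9=143/180 ∈ [5/8, 13/16) → index 7
j=10: u_10=79/90 ∈ [41/48, 11/12) → index 10
j=11: u_11=173/180 ∈ [11/12, 1) → index 11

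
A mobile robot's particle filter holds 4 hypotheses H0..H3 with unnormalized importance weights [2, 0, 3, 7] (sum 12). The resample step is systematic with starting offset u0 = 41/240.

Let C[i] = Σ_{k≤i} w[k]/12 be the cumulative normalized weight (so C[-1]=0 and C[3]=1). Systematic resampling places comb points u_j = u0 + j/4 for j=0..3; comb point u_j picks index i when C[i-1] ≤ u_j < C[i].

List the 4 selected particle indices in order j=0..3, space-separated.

C = [1/6, 1/6, 5/12, 1]
j=0: u_0=41/240 ∈ [1/6, 5/12) → index 2
j=1: u_1=101/240 ∈ [5/12, 1) → index 3
j=2: u_2=161/240 ∈ [5/12, 1) → index 3
j=3: u_3=221/240 ∈ [5/12, 1) → index 3

2 3 3 3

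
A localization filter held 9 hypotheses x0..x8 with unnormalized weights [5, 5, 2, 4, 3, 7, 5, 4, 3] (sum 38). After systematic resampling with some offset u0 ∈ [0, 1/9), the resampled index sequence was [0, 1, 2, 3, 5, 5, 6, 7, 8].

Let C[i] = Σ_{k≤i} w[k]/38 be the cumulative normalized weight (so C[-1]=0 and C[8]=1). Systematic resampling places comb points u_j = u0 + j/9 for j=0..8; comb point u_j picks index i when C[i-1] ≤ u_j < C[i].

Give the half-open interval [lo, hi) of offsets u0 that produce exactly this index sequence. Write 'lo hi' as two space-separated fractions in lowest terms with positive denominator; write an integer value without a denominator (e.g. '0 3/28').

C = [5/38, 5/19, 6/19, 8/19, 1/2, 13/19, 31/38, 35/38, 1]
j=0 picked index 0: u0 ∈ [0, 5/38)
j=1 picked index 1: u0 ∈ [7/342, 26/171)
j=2 picked index 2: u0 ∈ [7/171, 16/171)
j=3 picked index 3: u0 ∈ [-1/57, 5/57)
j=4 picked index 5: u0 ∈ [1/18, 41/171)
j=5 picked index 5: u0 ∈ [-1/18, 22/171)
j=6 picked index 6: u0 ∈ [1/57, 17/114)
j=7 picked index 7: u0 ∈ [13/342, 49/342)
j=8 picked index 8: u0 ∈ [11/342, 1/9)
intersection: [1/18, 5/57)

1/18 5/57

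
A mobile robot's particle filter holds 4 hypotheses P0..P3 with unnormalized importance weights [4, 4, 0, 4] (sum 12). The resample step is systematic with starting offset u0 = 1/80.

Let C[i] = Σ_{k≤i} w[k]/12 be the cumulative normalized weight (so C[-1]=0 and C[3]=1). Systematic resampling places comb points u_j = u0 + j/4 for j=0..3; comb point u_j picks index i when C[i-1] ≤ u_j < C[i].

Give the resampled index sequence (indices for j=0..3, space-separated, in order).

0 0 1 3

C = [1/3, 2/3, 2/3, 1]
j=0: u_0=1/80 ∈ [0, 1/3) → index 0
j=1: u_1=21/80 ∈ [0, 1/3) → index 0
j=2: u_2=41/80 ∈ [1/3, 2/3) → index 1
j=3: u_3=61/80 ∈ [2/3, 1) → index 3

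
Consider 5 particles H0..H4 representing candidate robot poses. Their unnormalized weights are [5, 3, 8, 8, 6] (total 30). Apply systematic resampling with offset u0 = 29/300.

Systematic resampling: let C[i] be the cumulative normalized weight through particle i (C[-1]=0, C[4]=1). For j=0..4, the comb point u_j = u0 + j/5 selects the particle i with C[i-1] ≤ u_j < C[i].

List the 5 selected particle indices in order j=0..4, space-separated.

0 2 2 3 4

C = [1/6, 4/15, 8/15, 4/5, 1]
j=0: u_0=29/300 ∈ [0, 1/6) → index 0
j=1: u_1=89/300 ∈ [4/15, 8/15) → index 2
j=2: u_2=149/300 ∈ [4/15, 8/15) → index 2
j=3: u_3=209/300 ∈ [8/15, 4/5) → index 3
j=4: u_4=269/300 ∈ [4/5, 1) → index 4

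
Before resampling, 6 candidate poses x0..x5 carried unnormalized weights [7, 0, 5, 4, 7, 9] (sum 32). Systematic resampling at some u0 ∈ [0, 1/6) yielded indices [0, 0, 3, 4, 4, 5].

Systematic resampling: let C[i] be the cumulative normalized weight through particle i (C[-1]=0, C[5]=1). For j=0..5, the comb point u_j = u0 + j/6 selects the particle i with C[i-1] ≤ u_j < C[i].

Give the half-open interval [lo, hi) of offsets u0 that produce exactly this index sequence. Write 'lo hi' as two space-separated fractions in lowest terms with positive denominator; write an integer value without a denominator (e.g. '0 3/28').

C = [7/32, 7/32, 3/8, 1/2, 23/32, 1]
j=0 picked index 0: u0 ∈ [0, 7/32)
j=1 picked index 0: u0 ∈ [-1/6, 5/96)
j=2 picked index 3: u0 ∈ [1/24, 1/6)
j=3 picked index 4: u0 ∈ [0, 7/32)
j=4 picked index 4: u0 ∈ [-1/6, 5/96)
j=5 picked index 5: u0 ∈ [-11/96, 1/6)
intersection: [1/24, 5/96)

1/24 5/96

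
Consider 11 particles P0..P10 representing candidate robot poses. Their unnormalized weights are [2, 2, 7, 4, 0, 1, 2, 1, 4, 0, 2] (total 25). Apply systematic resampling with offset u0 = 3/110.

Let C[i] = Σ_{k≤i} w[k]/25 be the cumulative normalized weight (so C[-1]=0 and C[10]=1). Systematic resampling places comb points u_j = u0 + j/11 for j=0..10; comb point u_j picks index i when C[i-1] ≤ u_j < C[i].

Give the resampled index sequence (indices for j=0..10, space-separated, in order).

C = [2/25, 4/25, 11/25, 3/5, 3/5, 16/25, 18/25, 19/25, 23/25, 23/25, 1]
j=0: u_0=3/110 ∈ [0, 2/25) → index 0
j=1: u_1=13/110 ∈ [2/25, 4/25) → index 1
j=2: u_2=23/110 ∈ [4/25, 11/25) → index 2
j=3: u_3=3/10 ∈ [4/25, 11/25) → index 2
j=4: u_4=43/110 ∈ [4/25, 11/25) → index 2
j=5: u_5=53/110 ∈ [11/25, 3/5) → index 3
j=6: u_6=63/110 ∈ [11/25, 3/5) → index 3
j=7: u_7=73/110 ∈ [16/25, 18/25) → index 6
j=8: u_8=83/110 ∈ [18/25, 19/25) → index 7
j=9: u_9=93/110 ∈ [19/25, 23/25) → index 8
j=10: u_10=103/110 ∈ [23/25, 1) → index 10

0 1 2 2 2 3 3 6 7 8 10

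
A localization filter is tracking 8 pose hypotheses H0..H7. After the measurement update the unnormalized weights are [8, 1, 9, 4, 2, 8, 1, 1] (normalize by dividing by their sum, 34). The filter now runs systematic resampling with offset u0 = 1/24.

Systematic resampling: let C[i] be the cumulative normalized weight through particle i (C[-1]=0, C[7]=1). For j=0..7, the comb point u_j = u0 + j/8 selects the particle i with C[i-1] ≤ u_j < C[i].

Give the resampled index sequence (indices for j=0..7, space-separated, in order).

C = [4/17, 9/34, 9/17, 11/17, 12/17, 16/17, 33/34, 1]
j=0: u_0=1/24 ∈ [0, 4/17) → index 0
j=1: u_1=1/6 ∈ [0, 4/17) → index 0
j=2: u_2=7/24 ∈ [9/34, 9/17) → index 2
j=3: u_3=5/12 ∈ [9/34, 9/17) → index 2
j=4: u_4=13/24 ∈ [9/17, 11/17) → index 3
j=5: u_5=2/3 ∈ [11/17, 12/17) → index 4
j=6: u_6=19/24 ∈ [12/17, 16/17) → index 5
j=7: u_7=11/12 ∈ [12/17, 16/17) → index 5

0 0 2 2 3 4 5 5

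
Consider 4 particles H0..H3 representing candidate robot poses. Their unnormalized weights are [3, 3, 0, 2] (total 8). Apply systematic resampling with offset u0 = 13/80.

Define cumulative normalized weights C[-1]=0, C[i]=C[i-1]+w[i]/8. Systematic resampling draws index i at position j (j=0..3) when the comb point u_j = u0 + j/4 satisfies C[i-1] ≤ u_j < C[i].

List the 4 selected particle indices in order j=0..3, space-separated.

0 1 1 3

C = [3/8, 3/4, 3/4, 1]
j=0: u_0=13/80 ∈ [0, 3/8) → index 0
j=1: u_1=33/80 ∈ [3/8, 3/4) → index 1
j=2: u_2=53/80 ∈ [3/8, 3/4) → index 1
j=3: u_3=73/80 ∈ [3/4, 1) → index 3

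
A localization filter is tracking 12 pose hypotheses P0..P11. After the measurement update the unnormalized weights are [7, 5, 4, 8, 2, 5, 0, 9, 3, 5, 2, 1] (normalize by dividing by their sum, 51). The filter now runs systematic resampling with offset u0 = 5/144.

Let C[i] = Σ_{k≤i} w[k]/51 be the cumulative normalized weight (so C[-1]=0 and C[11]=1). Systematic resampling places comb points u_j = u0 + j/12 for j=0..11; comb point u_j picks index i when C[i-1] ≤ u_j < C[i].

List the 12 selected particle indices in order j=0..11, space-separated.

0 0 1 2 3 3 5 7 7 8 9 10

C = [7/51, 4/17, 16/51, 8/17, 26/51, 31/51, 31/51, 40/51, 43/51, 16/17, 50/51, 1]
j=0: u_0=5/144 ∈ [0, 7/51) → index 0
j=1: u_1=17/144 ∈ [0, 7/51) → index 0
j=2: u_2=29/144 ∈ [7/51, 4/17) → index 1
j=3: u_3=41/144 ∈ [4/17, 16/51) → index 2
j=4: u_4=53/144 ∈ [16/51, 8/17) → index 3
j=5: u_5=65/144 ∈ [16/51, 8/17) → index 3
j=6: u_6=77/144 ∈ [26/51, 31/51) → index 5
j=7: u_7=89/144 ∈ [31/51, 40/51) → index 7
j=8: u_8=101/144 ∈ [31/51, 40/51) → index 7
j=9: u_9=113/144 ∈ [40/51, 43/51) → index 8
j=10: u_10=125/144 ∈ [43/51, 16/17) → index 9
j=11: u_11=137/144 ∈ [16/17, 50/51) → index 10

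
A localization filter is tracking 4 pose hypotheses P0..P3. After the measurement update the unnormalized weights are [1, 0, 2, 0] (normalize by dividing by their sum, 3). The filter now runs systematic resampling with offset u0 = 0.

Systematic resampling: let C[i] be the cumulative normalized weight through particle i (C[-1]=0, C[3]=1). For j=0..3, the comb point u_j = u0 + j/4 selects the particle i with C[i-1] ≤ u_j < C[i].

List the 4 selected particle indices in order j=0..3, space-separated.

0 0 2 2

C = [1/3, 1/3, 1, 1]
j=0: u_0=0 ∈ [0, 1/3) → index 0
j=1: u_1=1/4 ∈ [0, 1/3) → index 0
j=2: u_2=1/2 ∈ [1/3, 1) → index 2
j=3: u_3=3/4 ∈ [1/3, 1) → index 2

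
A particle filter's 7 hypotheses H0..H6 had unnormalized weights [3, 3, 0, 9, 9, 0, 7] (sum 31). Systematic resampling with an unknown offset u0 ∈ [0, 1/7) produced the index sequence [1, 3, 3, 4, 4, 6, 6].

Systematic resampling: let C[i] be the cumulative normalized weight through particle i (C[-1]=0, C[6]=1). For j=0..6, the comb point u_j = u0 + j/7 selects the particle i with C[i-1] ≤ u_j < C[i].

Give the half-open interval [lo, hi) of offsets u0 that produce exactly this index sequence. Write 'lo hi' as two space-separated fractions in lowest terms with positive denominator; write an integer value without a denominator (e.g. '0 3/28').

3/31 1/7

C = [3/31, 6/31, 6/31, 15/31, 24/31, 24/31, 1]
j=0 picked index 1: u0 ∈ [3/31, 6/31)
j=1 picked index 3: u0 ∈ [11/217, 74/217)
j=2 picked index 3: u0 ∈ [-20/217, 43/217)
j=3 picked index 4: u0 ∈ [12/217, 75/217)
j=4 picked index 4: u0 ∈ [-19/217, 44/217)
j=5 picked index 6: u0 ∈ [13/217, 2/7)
j=6 picked index 6: u0 ∈ [-18/217, 1/7)
intersection: [3/31, 1/7)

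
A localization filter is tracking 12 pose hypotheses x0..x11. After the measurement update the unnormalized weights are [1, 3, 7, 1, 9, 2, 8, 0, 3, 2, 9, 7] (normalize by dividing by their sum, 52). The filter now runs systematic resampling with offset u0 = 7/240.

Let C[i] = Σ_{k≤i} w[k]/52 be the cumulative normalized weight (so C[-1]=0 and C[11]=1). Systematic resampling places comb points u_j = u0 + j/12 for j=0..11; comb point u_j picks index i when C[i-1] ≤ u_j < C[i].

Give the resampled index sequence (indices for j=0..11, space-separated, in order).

1 2 2 4 4 6 6 8 10 10 10 11

C = [1/52, 1/13, 11/52, 3/13, 21/52, 23/52, 31/52, 31/52, 17/26, 9/13, 45/52, 1]
j=0: u_0=7/240 ∈ [1/52, 1/13) → index 1
j=1: u_1=9/80 ∈ [1/13, 11/52) → index 2
j=2: u_2=47/240 ∈ [1/13, 11/52) → index 2
j=3: u_3=67/240 ∈ [3/13, 21/52) → index 4
j=4: u_4=29/80 ∈ [3/13, 21/52) → index 4
j=5: u_5=107/240 ∈ [23/52, 31/52) → index 6
j=6: u_6=127/240 ∈ [23/52, 31/52) → index 6
j=7: u_7=49/80 ∈ [31/52, 17/26) → index 8
j=8: u_8=167/240 ∈ [9/13, 45/52) → index 10
j=9: u_9=187/240 ∈ [9/13, 45/52) → index 10
j=10: u_10=69/80 ∈ [9/13, 45/52) → index 10
j=11: u_11=227/240 ∈ [45/52, 1) → index 11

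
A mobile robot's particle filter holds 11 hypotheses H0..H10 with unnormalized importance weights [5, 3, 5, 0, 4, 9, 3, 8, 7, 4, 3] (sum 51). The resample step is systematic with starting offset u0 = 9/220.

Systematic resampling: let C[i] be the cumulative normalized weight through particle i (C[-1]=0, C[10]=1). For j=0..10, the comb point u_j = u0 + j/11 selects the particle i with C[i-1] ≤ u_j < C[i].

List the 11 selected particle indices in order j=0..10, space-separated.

0 1 2 4 5 5 7 7 8 8 10

C = [5/51, 8/51, 13/51, 13/51, 1/3, 26/51, 29/51, 37/51, 44/51, 16/17, 1]
j=0: u_0=9/220 ∈ [0, 5/51) → index 0
j=1: u_1=29/220 ∈ [5/51, 8/51) → index 1
j=2: u_2=49/220 ∈ [8/51, 13/51) → index 2
j=3: u_3=69/220 ∈ [13/51, 1/3) → index 4
j=4: u_4=89/220 ∈ [1/3, 26/51) → index 5
j=5: u_5=109/220 ∈ [1/3, 26/51) → index 5
j=6: u_6=129/220 ∈ [29/51, 37/51) → index 7
j=7: u_7=149/220 ∈ [29/51, 37/51) → index 7
j=8: u_8=169/220 ∈ [37/51, 44/51) → index 8
j=9: u_9=189/220 ∈ [37/51, 44/51) → index 8
j=10: u_10=19/20 ∈ [16/17, 1) → index 10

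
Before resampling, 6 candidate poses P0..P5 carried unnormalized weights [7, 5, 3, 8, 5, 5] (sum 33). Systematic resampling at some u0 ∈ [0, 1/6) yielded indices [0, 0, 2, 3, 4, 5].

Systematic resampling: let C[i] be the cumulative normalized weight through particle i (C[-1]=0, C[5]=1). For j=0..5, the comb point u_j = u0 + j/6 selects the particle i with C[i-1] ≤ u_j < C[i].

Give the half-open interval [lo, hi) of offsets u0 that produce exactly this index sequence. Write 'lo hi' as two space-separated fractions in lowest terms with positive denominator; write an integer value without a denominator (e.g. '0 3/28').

1/33 1/22

C = [7/33, 4/11, 5/11, 23/33, 28/33, 1]
j=0 picked index 0: u0 ∈ [0, 7/33)
j=1 picked index 0: u0 ∈ [-1/6, 1/22)
j=2 picked index 2: u0 ∈ [1/33, 4/33)
j=3 picked index 3: u0 ∈ [-1/22, 13/66)
j=4 picked index 4: u0 ∈ [1/33, 2/11)
j=5 picked index 5: u0 ∈ [1/66, 1/6)
intersection: [1/33, 1/22)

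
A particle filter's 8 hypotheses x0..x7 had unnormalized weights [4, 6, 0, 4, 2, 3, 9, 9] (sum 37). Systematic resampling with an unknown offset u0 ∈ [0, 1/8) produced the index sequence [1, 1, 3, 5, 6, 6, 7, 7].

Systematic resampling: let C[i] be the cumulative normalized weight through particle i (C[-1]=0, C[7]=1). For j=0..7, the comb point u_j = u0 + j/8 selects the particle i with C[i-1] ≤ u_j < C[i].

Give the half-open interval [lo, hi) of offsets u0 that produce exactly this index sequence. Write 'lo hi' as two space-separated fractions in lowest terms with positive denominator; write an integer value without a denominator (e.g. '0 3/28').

4/37 1/8

C = [4/37, 10/37, 10/37, 14/37, 16/37, 19/37, 28/37, 1]
j=0 picked index 1: u0 ∈ [4/37, 10/37)
j=1 picked index 1: u0 ∈ [-5/296, 43/296)
j=2 picked index 3: u0 ∈ [3/148, 19/148)
j=3 picked index 5: u0 ∈ [17/296, 41/296)
j=4 picked index 6: u0 ∈ [1/74, 19/74)
j=5 picked index 6: u0 ∈ [-33/296, 39/296)
j=6 picked index 7: u0 ∈ [1/148, 1/4)
j=7 picked index 7: u0 ∈ [-35/296, 1/8)
intersection: [4/37, 1/8)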